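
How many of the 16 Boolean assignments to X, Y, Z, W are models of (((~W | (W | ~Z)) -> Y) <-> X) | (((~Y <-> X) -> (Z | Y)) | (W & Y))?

Initial set: {((((~W | (W | ~Z)) -> Y) <-> X) | (((~Y <-> X) -> (Z | Y)) | (W & Y)))}.
((((~W | (W | ~Z)) -> Y) <-> X) | (((~Y <-> X) -> (Z | Y)) | (W & Y))): β-rule — branch into (((~W | (W | ~Z)) -> Y) <-> X)  //  (((~Y <-> X) -> (Z | Y)) | (W & Y)).
  branch 1 (add (((~W | (W | ~Z)) -> Y) <-> X)):
    (((~W | (W | ~Z)) -> Y) <-> X): β-rule — branch into ((~W | (W | ~Z)) -> Y), X  //  ~((~W | (W | ~Z)) -> Y), ~X.
      branch 1.1 (add ((~W | (W | ~Z)) -> Y), X):
        ((~W | (W | ~Z)) -> Y): β-rule — branch into ~(~W | (W | ~Z))  //  Y.
          branch 1.1.1 (add ~(~W | (W | ~Z))):
            ~(~W | (W | ~Z)): α-rule — add ~~W, ~(W | ~Z).
            ~(W | ~Z): α-rule — add ~W, ~~Z.
            × closes — contains both W and ~W.
          branch 1.1.2 (add Y):
            ○ open, literals {X=T, Y=T}.
      branch 1.2 (add ~((~W | (W | ~Z)) -> Y), ~X):
        ~((~W | (W | ~Z)) -> Y): α-rule — add (~W | (W | ~Z)), ~Y.
        (~W | (W | ~Z)): β-rule — branch into ~W  //  (W | ~Z).
          branch 1.2.1 (add ~W):
            ○ open, literals {W=F, X=F, Y=F}.
          branch 1.2.2 (add (W | ~Z)):
            (W | ~Z): β-rule — branch into W  //  ~Z.
              branch 1.2.2.1 (add W):
                ○ open, literals {W=T, X=F, Y=F}.
              branch 1.2.2.2 (add ~Z):
                ○ open, literals {X=F, Y=F, Z=F}.
  branch 2 (add (((~Y <-> X) -> (Z | Y)) | (W & Y))):
    (((~Y <-> X) -> (Z | Y)) | (W & Y)): β-rule — branch into ((~Y <-> X) -> (Z | Y))  //  (W & Y).
      branch 2.1 (add ((~Y <-> X) -> (Z | Y))):
        ((~Y <-> X) -> (Z | Y)): β-rule — branch into ~(~Y <-> X)  //  (Z | Y).
          branch 2.1.1 (add ~(~Y <-> X)):
            ~(~Y <-> X): β-rule — branch into ~Y, ~X  //  ~~Y, X.
              branch 2.1.1.1 (add ~Y, ~X):
                ○ open, literals {X=F, Y=F}.
              branch 2.1.1.2 (add ~~Y, X):
                ○ open, literals {X=T, Y=T}.
          branch 2.1.2 (add (Z | Y)):
            (Z | Y): β-rule — branch into Z  //  Y.
              branch 2.1.2.1 (add Z):
                ○ open, literals {Z=T}.
              branch 2.1.2.2 (add Y):
                ○ open, literals {Y=T}.
      branch 2.2 (add (W & Y)):
        (W & Y): α-rule — add W, Y.
        ○ open, literals {W=T, Y=T}.
1 branch closed, 9 open.
Each open branch fixes some atoms; the unmentioned ones are free. Counting distinct full assignments: branch {X=T, Y=T} (Z, W) contributes 4 new; branch {W=F, X=F, Y=F} (Z) contributes 2 new; branch {W=T, X=F, Y=F} (Z) contributes 2 new; branch {X=F, Y=F, Z=F} (W) contributes 0 new; branch {X=F, Y=F} (Z, W) contributes 0 new; branch {X=T, Y=T} (Z, W) contributes 0 new; branch {Z=T} (X, Y, W) contributes 4 new; branch {Y=T} (X, Z, W) contributes 2 new; branch {W=T, Y=T} (X, Z) contributes 0 new. Total: 14.

14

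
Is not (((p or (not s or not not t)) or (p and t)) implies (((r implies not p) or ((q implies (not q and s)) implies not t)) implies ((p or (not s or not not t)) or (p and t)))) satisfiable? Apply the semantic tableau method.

Initial set: {not (((p or (not s or not not t)) or (p and t)) implies (((r implies not p) or ((q implies (not q and s)) implies not t)) implies ((p or (not s or not not t)) or (p and t))))}.
not (((p or (not s or not not t)) or (p and t)) implies (((r implies not p) or ((q implies (not q and s)) implies not t)) implies ((p or (not s or not not t)) or (p and t)))): α-rule — add ((p or (not s or not not t)) or (p and t)), not (((r implies not p) or ((q implies (not q and s)) implies not t)) implies ((p or (not s or not not t)) or (p and t))).
not (((r implies not p) or ((q implies (not q and s)) implies not t)) implies ((p or (not s or not not t)) or (p and t))): α-rule — add ((r implies not p) or ((q implies (not q and s)) implies not t)), not ((p or (not s or not not t)) or (p and t)).
not ((p or (not s or not not t)) or (p and t)): α-rule — add not (p or (not s or not not t)), not (p and t).
not (p or (not s or not not t)): α-rule — add not p, not (not s or not not t).
not (not s or not not t): α-rule — add not not s, not not not t.
not not not t: drop double negation, giving not t.
((p or (not s or not not t)) or (p and t)): β-rule — branch into (p or (not s or not not t))  //  (p and t).
  branch 1 (add (p or (not s or not not t))):
    ((r implies not p) or ((q implies (not q and s)) implies not t)): β-rule — branch into (r implies not p)  //  ((q implies (not q and s)) implies not t).
      branch 1.1 (add (r implies not p)):
        not (p and t): β-rule — branch into not p  //  not t.
          branch 1.1.1 (add not p):
            (p or (not s or not not t)): β-rule — branch into p  //  (not s or not not t).
              branch 1.1.1.1 (add p):
                × closes — contains both p and not p.
              branch 1.1.1.2 (add (not s or not not t)):
                (r implies not p): β-rule — branch into not r  //  not p.
                  branch 1.1.1.2.1 (add not r):
                    (not s or not not t): β-rule — branch into not s  //  not not t.
                      branch 1.1.1.2.1.1 (add not s):
                        × closes — contains both s and not s.
                      branch 1.1.1.2.1.2 (add not not t):
                        not not t: drop double negation, giving t.
                        × closes — contains both t and not t.
                  branch 1.1.1.2.2 (add not p):
                    (not s or not not t): β-rule — branch into not s  //  not not t.
                      branch 1.1.1.2.2.1 (add not s):
                        × closes — contains both s and not s.
                      branch 1.1.1.2.2.2 (add not not t):
                        not not t: drop double negation, giving t.
                        × closes — contains both t and not t.
          branch 1.1.2 (add not t):
            (p or (not s or not not t)): β-rule — branch into p  //  (not s or not not t).
              branch 1.1.2.1 (add p):
                × closes — contains both p and not p.
              branch 1.1.2.2 (add (not s or not not t)):
                (r implies not p): β-rule — branch into not r  //  not p.
                  branch 1.1.2.2.1 (add not r):
                    (not s or not not t): β-rule — branch into not s  //  not not t.
                      branch 1.1.2.2.1.1 (add not s):
                        × closes — contains both s and not s.
                      branch 1.1.2.2.1.2 (add not not t):
                        not not t: drop double negation, giving t.
                        × closes — contains both t and not t.
                  branch 1.1.2.2.2 (add not p):
                    (not s or not not t): β-rule — branch into not s  //  not not t.
                      branch 1.1.2.2.2.1 (add not s):
                        × closes — contains both s and not s.
                      branch 1.1.2.2.2.2 (add not not t):
                        not not t: drop double negation, giving t.
                        × closes — contains both t and not t.
      branch 1.2 (add ((q implies (not q and s)) implies not t)):
        not (p and t): β-rule — branch into not p  //  not t.
          branch 1.2.1 (add not p):
            (p or (not s or not not t)): β-rule — branch into p  //  (not s or not not t).
              branch 1.2.1.1 (add p):
                × closes — contains both p and not p.
              branch 1.2.1.2 (add (not s or not not t)):
                ((q implies (not q and s)) implies not t): β-rule — branch into not (q implies (not q and s))  //  not t.
                  branch 1.2.1.2.1 (add not (q implies (not q and s))):
                    not (q implies (not q and s)): α-rule — add q, not (not q and s).
                    (not s or not not t): β-rule — branch into not s  //  not not t.
                      branch 1.2.1.2.1.1 (add not s):
                        × closes — contains both s and not s.
                      branch 1.2.1.2.1.2 (add not not t):
                        not not t: drop double negation, giving t.
                        × closes — contains both t and not t.
                  branch 1.2.1.2.2 (add not t):
                    (not s or not not t): β-rule — branch into not s  //  not not t.
                      branch 1.2.1.2.2.1 (add not s):
                        × closes — contains both s and not s.
                      branch 1.2.1.2.2.2 (add not not t):
                        not not t: drop double negation, giving t.
                        × closes — contains both t and not t.
          branch 1.2.2 (add not t):
            (p or (not s or not not t)): β-rule — branch into p  //  (not s or not not t).
              branch 1.2.2.1 (add p):
                × closes — contains both p and not p.
              branch 1.2.2.2 (add (not s or not not t)):
                ((q implies (not q and s)) implies not t): β-rule — branch into not (q implies (not q and s))  //  not t.
                  branch 1.2.2.2.1 (add not (q implies (not q and s))):
                    not (q implies (not q and s)): α-rule — add q, not (not q and s).
                    (not s or not not t): β-rule — branch into not s  //  not not t.
                      branch 1.2.2.2.1.1 (add not s):
                        × closes — contains both s and not s.
                      branch 1.2.2.2.1.2 (add not not t):
                        not not t: drop double negation, giving t.
                        × closes — contains both t and not t.
                  branch 1.2.2.2.2 (add not t):
                    (not s or not not t): β-rule — branch into not s  //  not not t.
                      branch 1.2.2.2.2.1 (add not s):
                        × closes — contains both s and not s.
                      branch 1.2.2.2.2.2 (add not not t):
                        not not t: drop double negation, giving t.
                        × closes — contains both t and not t.
  branch 2 (add (p and t)):
    (p and t): α-rule — add p, t.
    × closes — contains both p and not p.
All 21 branches close.
Every branch closed; the formula is unsatisfiable.

Unsatisfiable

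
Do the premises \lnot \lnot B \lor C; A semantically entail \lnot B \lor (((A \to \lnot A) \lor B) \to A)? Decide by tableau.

Yes

Initial set: {(\lnot \lnot B \lor C); A; \lnot (\lnot B \lor (((A \to \lnot A) \lor B) \to A))}.
\lnot (\lnot B \lor (((A \to \lnot A) \lor B) \to A)): α-rule — add \lnot \lnot B, \lnot (((A \to \lnot A) \lor B) \to A).
\lnot (((A \to \lnot A) \lor B) \to A): α-rule — add ((A \to \lnot A) \lor B), \lnot A.
× closes — contains both A and \lnot A.
All 1 branch closes.
Every branch closed, so the premises entail the conclusion.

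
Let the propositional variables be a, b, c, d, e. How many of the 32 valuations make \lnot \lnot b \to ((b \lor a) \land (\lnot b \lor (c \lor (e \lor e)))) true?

28

Initial set: {(\lnot \lnot b \to ((b \lor a) \land (\lnot b \lor (c \lor (e \lor e)))))}.
(\lnot \lnot b \to ((b \lor a) \land (\lnot b \lor (c \lor (e \lor e))))): β-rule — branch into \lnot \lnot \lnot b  //  ((b \lor a) \land (\lnot b \lor (c \lor (e \lor e)))).
  branch 1 (add \lnot \lnot \lnot b):
    \lnot \lnot \lnot b: drop double negation, giving \lnot b.
    ○ open, literals {b=0}.
  branch 2 (add ((b \lor a) \land (\lnot b \lor (c \lor (e \lor e))))):
    ((b \lor a) \land (\lnot b \lor (c \lor (e \lor e)))): α-rule — add (b \lor a), (\lnot b \lor (c \lor (e \lor e))).
    (b \lor a): β-rule — branch into b  //  a.
      branch 2.1 (add b):
        (\lnot b \lor (c \lor (e \lor e))): β-rule — branch into \lnot b  //  (c \lor (e \lor e)).
          branch 2.1.1 (add \lnot b):
            × closes — contains both b and \lnot b.
          branch 2.1.2 (add (c \lor (e \lor e))):
            (c \lor (e \lor e)): β-rule — branch into c  //  (e \lor e).
              branch 2.1.2.1 (add c):
                ○ open, literals {b=1, c=1}.
              branch 2.1.2.2 (add (e \lor e)):
                (e \lor e): β-rule — branch into e  //  e.
                  branch 2.1.2.2.1 (add e):
                    ○ open, literals {b=1, e=1}.
                  branch 2.1.2.2.2 (add e):
                    ○ open, literals {b=1, e=1}.
      branch 2.2 (add a):
        (\lnot b \lor (c \lor (e \lor e))): β-rule — branch into \lnot b  //  (c \lor (e \lor e)).
          branch 2.2.1 (add \lnot b):
            ○ open, literals {a=1, b=0}.
          branch 2.2.2 (add (c \lor (e \lor e))):
            (c \lor (e \lor e)): β-rule — branch into c  //  (e \lor e).
              branch 2.2.2.1 (add c):
                ○ open, literals {a=1, c=1}.
              branch 2.2.2.2 (add (e \lor e)):
                (e \lor e): β-rule — branch into e  //  e.
                  branch 2.2.2.2.1 (add e):
                    ○ open, literals {a=1, e=1}.
                  branch 2.2.2.2.2 (add e):
                    ○ open, literals {a=1, e=1}.
1 branch closed, 8 open.
Each open branch fixes some atoms; the unmentioned ones are free. Counting distinct full assignments: branch {b=0} (a, c, d, e) contributes 16 new; branch {b=1, c=1} (a, d, e) contributes 8 new; branch {b=1, e=1} (a, c, d) contributes 4 new; branch {b=1, e=1} (a, c, d) contributes 0 new; branch {a=1, b=0} (c, d, e) contributes 0 new; branch {a=1, c=1} (b, d, e) contributes 0 new; branch {a=1, e=1} (b, c, d) contributes 0 new; branch {a=1, e=1} (b, c, d) contributes 0 new. Total: 28.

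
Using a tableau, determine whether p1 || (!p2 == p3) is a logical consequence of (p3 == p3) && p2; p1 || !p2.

Yes

Initial set: {((p3 == p3) && p2); (p1 || !p2); !(p1 || (!p2 == p3))}.
((p3 == p3) && p2): α-rule — add (p3 == p3), p2.
!(p1 || (!p2 == p3)): α-rule — add !p1, !(!p2 == p3).
(p1 || !p2): β-rule — branch into p1  //  !p2.
  branch 1 (add p1):
    × closes — contains both p1 and !p1.
  branch 2 (add !p2):
    × closes — contains both p2 and !p2.
All 2 branches close.
Every branch closed, so the premises entail the conclusion.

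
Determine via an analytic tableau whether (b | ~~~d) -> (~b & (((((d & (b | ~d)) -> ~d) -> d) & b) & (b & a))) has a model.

Initial set: {T ((b | ~~~d) -> (~b & (((((d & (b | ~d)) -> ~d) -> d) & b) & (b & a))))}.
T ((b | ~~~d) -> (~b & (((((d & (b | ~d)) -> ~d) -> d) & b) & (b & a)))): β-rule — branch into F (b | ~~~d)  //  T (~b & (((((d & (b | ~d)) -> ~d) -> d) & b) & (b & a))).
  branch 1 (add F (b | ~~~d)):
    F (b | ~~~d): α-rule — add F b, F ~~~d.
    F ~~~d: drop double negation, giving F ~d.
    ○ open, literals {b=0, d=1}.
  branch 2 (add T (~b & (((((d & (b | ~d)) -> ~d) -> d) & b) & (b & a)))):
    T (~b & (((((d & (b | ~d)) -> ~d) -> d) & b) & (b & a))): α-rule — add T ~b, T (((((d & (b | ~d)) -> ~d) -> d) & b) & (b & a)).
    T (((((d & (b | ~d)) -> ~d) -> d) & b) & (b & a)): α-rule — add T ((((d & (b | ~d)) -> ~d) -> d) & b), T (b & a).
    T ((((d & (b | ~d)) -> ~d) -> d) & b): α-rule — add T (((d & (b | ~d)) -> ~d) -> d), T b.
    × closes — contains both b and ~b.
1 branch closed, 1 open.
An open branch gives a satisfying assignment: b=0, d=1.

Satisfiable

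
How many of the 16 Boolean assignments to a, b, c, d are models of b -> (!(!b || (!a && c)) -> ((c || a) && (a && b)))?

14

Initial set: {(b -> (!(!b || (!a && c)) -> ((c || a) && (a && b))))}.
(b -> (!(!b || (!a && c)) -> ((c || a) && (a && b)))): β-rule — branch into !b  //  (!(!b || (!a && c)) -> ((c || a) && (a && b))).
  branch 1 (add !b):
    ○ open, literals {b=false}.
  branch 2 (add (!(!b || (!a && c)) -> ((c || a) && (a && b)))):
    (!(!b || (!a && c)) -> ((c || a) && (a && b))): β-rule — branch into !!(!b || (!a && c))  //  ((c || a) && (a && b)).
      branch 2.1 (add !!(!b || (!a && c))):
        !!(!b || (!a && c)): β-rule — branch into !b  //  (!a && c).
          branch 2.1.1 (add !b):
            ○ open, literals {b=false}.
          branch 2.1.2 (add (!a && c)):
            (!a && c): α-rule — add !a, c.
            ○ open, literals {a=false, c=true}.
      branch 2.2 (add ((c || a) && (a && b))):
        ((c || a) && (a && b)): α-rule — add (c || a), (a && b).
        (a && b): α-rule — add a, b.
        (c || a): β-rule — branch into c  //  a.
          branch 2.2.1 (add c):
            ○ open, literals {a=true, b=true, c=true}.
          branch 2.2.2 (add a):
            ○ open, literals {a=true, b=true}.
0 branches closed, 5 open.
Each open branch fixes some atoms; the unmentioned ones are free. Counting distinct full assignments: branch {b=false} (a, c, d) contributes 8 new; branch {b=false} (a, c, d) contributes 0 new; branch {a=false, c=true} (b, d) contributes 2 new; branch {a=true, b=true, c=true} (d) contributes 2 new; branch {a=true, b=true} (c, d) contributes 2 new. Total: 14.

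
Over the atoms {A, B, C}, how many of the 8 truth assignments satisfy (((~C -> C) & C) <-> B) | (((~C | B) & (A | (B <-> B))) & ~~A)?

5

Initial set: {((((~C -> C) & C) <-> B) | (((~C | B) & (A | (B <-> B))) & ~~A))}.
((((~C -> C) & C) <-> B) | (((~C | B) & (A | (B <-> B))) & ~~A)): β-rule — branch into (((~C -> C) & C) <-> B)  //  (((~C | B) & (A | (B <-> B))) & ~~A).
  branch 1 (add (((~C -> C) & C) <-> B)):
    (((~C -> C) & C) <-> B): β-rule — branch into ((~C -> C) & C), B  //  ~((~C -> C) & C), ~B.
      branch 1.1 (add ((~C -> C) & C), B):
        ((~C -> C) & C): α-rule — add (~C -> C), C.
        (~C -> C): β-rule — branch into ~~C  //  C.
          branch 1.1.1 (add ~~C):
            ○ open, literals {B=true, C=true}.
          branch 1.1.2 (add C):
            ○ open, literals {B=true, C=true}.
      branch 1.2 (add ~((~C -> C) & C), ~B):
        ~((~C -> C) & C): β-rule — branch into ~(~C -> C)  //  ~C.
          branch 1.2.1 (add ~(~C -> C)):
            ~(~C -> C): α-rule — add ~C, ~C.
            ○ open, literals {B=false, C=false}.
          branch 1.2.2 (add ~C):
            ○ open, literals {B=false, C=false}.
  branch 2 (add (((~C | B) & (A | (B <-> B))) & ~~A)):
    (((~C | B) & (A | (B <-> B))) & ~~A): α-rule — add ((~C | B) & (A | (B <-> B))), ~~A.
    ((~C | B) & (A | (B <-> B))): α-rule — add (~C | B), (A | (B <-> B)).
    ~~A: drop double negation, giving A.
    (~C | B): β-rule — branch into ~C  //  B.
      branch 2.1 (add ~C):
        (A | (B <-> B)): β-rule — branch into A  //  (B <-> B).
          branch 2.1.1 (add A):
            ○ open, literals {A=true, C=false}.
          branch 2.1.2 (add (B <-> B)):
            (B <-> B): β-rule — branch into B, B  //  ~B, ~B.
              branch 2.1.2.1 (add B, B):
                ○ open, literals {A=true, B=true, C=false}.
              branch 2.1.2.2 (add ~B, ~B):
                ○ open, literals {A=true, B=false, C=false}.
      branch 2.2 (add B):
        (A | (B <-> B)): β-rule — branch into A  //  (B <-> B).
          branch 2.2.1 (add A):
            ○ open, literals {A=true, B=true}.
          branch 2.2.2 (add (B <-> B)):
            (B <-> B): β-rule — branch into B, B  //  ~B, ~B.
              branch 2.2.2.1 (add B, B):
                ○ open, literals {A=true, B=true}.
              branch 2.2.2.2 (add ~B, ~B):
                × closes — contains both B and ~B.
1 branch closed, 9 open.
Each open branch fixes some atoms; the unmentioned ones are free. Counting distinct full assignments: branch {B=true, C=true} (A) contributes 2 new; branch {B=true, C=true} (A) contributes 0 new; branch {B=false, C=false} (A) contributes 2 new; branch {B=false, C=false} (A) contributes 0 new; branch {A=true, C=false} (B) contributes 1 new; branch {A=true, B=true, C=false} (none free) contributes 0 new; branch {A=true, B=false, C=false} (none free) contributes 0 new; branch {A=true, B=true} (C) contributes 0 new; branch {A=true, B=true} (C) contributes 0 new. Total: 5.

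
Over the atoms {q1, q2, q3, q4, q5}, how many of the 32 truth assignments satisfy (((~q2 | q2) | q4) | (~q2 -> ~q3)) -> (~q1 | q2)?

Initial set: {T ((((~q2 | q2) | q4) | (~q2 -> ~q3)) -> (~q1 | q2))}.
T ((((~q2 | q2) | q4) | (~q2 -> ~q3)) -> (~q1 | q2)): β-rule — branch into F (((~q2 | q2) | q4) | (~q2 -> ~q3))  //  T (~q1 | q2).
  branch 1 (add F (((~q2 | q2) | q4) | (~q2 -> ~q3))):
    F (((~q2 | q2) | q4) | (~q2 -> ~q3)): α-rule — add F ((~q2 | q2) | q4), F (~q2 -> ~q3).
    F ((~q2 | q2) | q4): α-rule — add F (~q2 | q2), F q4.
    F (~q2 -> ~q3): α-rule — add T ~q2, F ~q3.
    F (~q2 | q2): α-rule — add F ~q2, F q2.
    × closes — contains both q2 and ~q2.
  branch 2 (add T (~q1 | q2)):
    T (~q1 | q2): β-rule — branch into T ~q1  //  T q2.
      branch 2.1 (add T ~q1):
        ○ open, literals {q1=0}.
      branch 2.2 (add T q2):
        ○ open, literals {q2=1}.
1 branch closed, 2 open.
Each open branch fixes some atoms; the unmentioned ones are free. Counting distinct full assignments: branch {q1=0} (q2, q3, q4, q5) contributes 16 new; branch {q2=1} (q1, q3, q4, q5) contributes 8 new. Total: 24.

24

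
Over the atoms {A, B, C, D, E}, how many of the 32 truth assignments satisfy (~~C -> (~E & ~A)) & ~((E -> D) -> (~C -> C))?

Initial set: {T ((~~C -> (~E & ~A)) & ~((E -> D) -> (~C -> C)))}.
T ((~~C -> (~E & ~A)) & ~((E -> D) -> (~C -> C))): α-rule — add T (~~C -> (~E & ~A)), T ~((E -> D) -> (~C -> C)).
T ~((E -> D) -> (~C -> C)): α-rule — add T (E -> D), F (~C -> C).
F (~C -> C): α-rule — add T ~C, F C.
T (~~C -> (~E & ~A)): β-rule — branch into F ~~C  //  T (~E & ~A).
  branch 1 (add F ~~C):
    F ~~C: drop double negation, giving F C.
    T (E -> D): β-rule — branch into F E  //  T D.
      branch 1.1 (add F E):
        ○ open, literals {C=false, E=false}.
      branch 1.2 (add T D):
        ○ open, literals {C=false, D=true}.
  branch 2 (add T (~E & ~A)):
    T (~E & ~A): α-rule — add T ~E, T ~A.
    T (E -> D): β-rule — branch into F E  //  T D.
      branch 2.1 (add F E):
        ○ open, literals {A=false, C=false, E=false}.
      branch 2.2 (add T D):
        ○ open, literals {A=false, C=false, D=true, E=false}.
0 branches closed, 4 open.
Each open branch fixes some atoms; the unmentioned ones are free. Counting distinct full assignments: branch {C=false, E=false} (A, B, D) contributes 8 new; branch {C=false, D=true} (A, B, E) contributes 4 new; branch {A=false, C=false, E=false} (B, D) contributes 0 new; branch {A=false, C=false, D=true, E=false} (B) contributes 0 new. Total: 12.

12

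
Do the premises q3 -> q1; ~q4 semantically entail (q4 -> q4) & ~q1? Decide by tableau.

Initial set: {T (q3 -> q1); T ~q4; F ((q4 -> q4) & ~q1)}.
T (q3 -> q1): β-rule — branch into F q3  //  T q1.
  branch 1 (add F q3):
    F ((q4 -> q4) & ~q1): β-rule — branch into F (q4 -> q4)  //  F ~q1.
      branch 1.1 (add F (q4 -> q4)):
        F (q4 -> q4): α-rule — add T q4, F q4.
        × closes — contains both q4 and ~q4.
      branch 1.2 (add F ~q1):
        ○ open, literals {q1=1, q3=0, q4=0}.
  branch 2 (add T q1):
    F ((q4 -> q4) & ~q1): β-rule — branch into F (q4 -> q4)  //  F ~q1.
      branch 2.1 (add F (q4 -> q4)):
        F (q4 -> q4): α-rule — add T q4, F q4.
        × closes — contains both q4 and ~q4.
      branch 2.2 (add F ~q1):
        ○ open, literals {q1=1, q4=0}.
2 branches closed, 2 open.
An open branch gives a countermodel: q1=1, q3=0, q4=0 (unmentioned atoms arbitrary); the premises hold there but the conclusion fails.

No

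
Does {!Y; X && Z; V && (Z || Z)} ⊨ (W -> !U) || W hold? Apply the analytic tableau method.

Initial set: {!Y; (X && Z); (V && (Z || Z)); !((W -> !U) || W)}.
(X && Z): α-rule — add X, Z.
(V && (Z || Z)): α-rule — add V, (Z || Z).
!((W -> !U) || W): α-rule — add !(W -> !U), !W.
!(W -> !U): α-rule — add W, !!U.
× closes — contains both W and !W.
All 1 branch closes.
Every branch closed, so the premises entail the conclusion.

Yes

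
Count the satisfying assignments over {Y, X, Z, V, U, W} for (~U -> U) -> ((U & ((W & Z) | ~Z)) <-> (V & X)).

Initial set: {((~U -> U) -> ((U & ((W & Z) | ~Z)) <-> (V & X)))}.
((~U -> U) -> ((U & ((W & Z) | ~Z)) <-> (V & X))): β-rule — branch into ~(~U -> U)  //  ((U & ((W & Z) | ~Z)) <-> (V & X)).
  branch 1 (add ~(~U -> U)):
    ~(~U -> U): α-rule — add ~U, ~U.
    ○ open, literals {U=F}.
  branch 2 (add ((U & ((W & Z) | ~Z)) <-> (V & X))):
    ((U & ((W & Z) | ~Z)) <-> (V & X)): β-rule — branch into (U & ((W & Z) | ~Z)), (V & X)  //  ~(U & ((W & Z) | ~Z)), ~(V & X).
      branch 2.1 (add (U & ((W & Z) | ~Z)), (V & X)):
        (U & ((W & Z) | ~Z)): α-rule — add U, ((W & Z) | ~Z).
        (V & X): α-rule — add V, X.
        ((W & Z) | ~Z): β-rule — branch into (W & Z)  //  ~Z.
          branch 2.1.1 (add (W & Z)):
            (W & Z): α-rule — add W, Z.
            ○ open, literals {U=T, V=T, W=T, X=T, Z=T}.
          branch 2.1.2 (add ~Z):
            ○ open, literals {U=T, V=T, X=T, Z=F}.
      branch 2.2 (add ~(U & ((W & Z) | ~Z)), ~(V & X)):
        ~(U & ((W & Z) | ~Z)): β-rule — branch into ~U  //  ~((W & Z) | ~Z).
          branch 2.2.1 (add ~U):
            ~(V & X): β-rule — branch into ~V  //  ~X.
              branch 2.2.1.1 (add ~V):
                ○ open, literals {U=F, V=F}.
              branch 2.2.1.2 (add ~X):
                ○ open, literals {U=F, X=F}.
          branch 2.2.2 (add ~((W & Z) | ~Z)):
            ~((W & Z) | ~Z): α-rule — add ~(W & Z), ~~Z.
            ~(V & X): β-rule — branch into ~V  //  ~X.
              branch 2.2.2.1 (add ~V):
                ~(W & Z): β-rule — branch into ~W  //  ~Z.
                  branch 2.2.2.1.1 (add ~W):
                    ○ open, literals {V=F, W=F, Z=T}.
                  branch 2.2.2.1.2 (add ~Z):
                    × closes — contains both Z and ~Z.
              branch 2.2.2.2 (add ~X):
                ~(W & Z): β-rule — branch into ~W  //  ~Z.
                  branch 2.2.2.2.1 (add ~W):
                    ○ open, literals {W=F, X=F, Z=T}.
                  branch 2.2.2.2.2 (add ~Z):
                    × closes — contains both Z and ~Z.
2 branches closed, 7 open.
Each open branch fixes some atoms; the unmentioned ones are free. Counting distinct full assignments: branch {U=F} (Y, X, Z, V, W) contributes 32 new; branch {U=T, V=T, W=T, X=T, Z=T} (Y) contributes 2 new; branch {U=T, V=T, X=T, Z=F} (Y, W) contributes 4 new; branch {U=F, V=F} (Y, X, Z, W) contributes 0 new; branch {U=F, X=F} (Y, Z, V, W) contributes 0 new; branch {V=F, W=F, Z=T} (Y, X, U) contributes 4 new; branch {W=F, X=F, Z=T} (Y, V, U) contributes 2 new. Total: 44.

44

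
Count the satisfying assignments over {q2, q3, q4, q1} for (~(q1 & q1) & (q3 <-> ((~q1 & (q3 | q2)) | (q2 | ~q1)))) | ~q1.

Initial set: {((~(q1 & q1) & (q3 <-> ((~q1 & (q3 | q2)) | (q2 | ~q1)))) | ~q1)}.
((~(q1 & q1) & (q3 <-> ((~q1 & (q3 | q2)) | (q2 | ~q1)))) | ~q1): β-rule — branch into (~(q1 & q1) & (q3 <-> ((~q1 & (q3 | q2)) | (q2 | ~q1))))  //  ~q1.
  branch 1 (add (~(q1 & q1) & (q3 <-> ((~q1 & (q3 | q2)) | (q2 | ~q1))))):
    (~(q1 & q1) & (q3 <-> ((~q1 & (q3 | q2)) | (q2 | ~q1)))): α-rule — add ~(q1 & q1), (q3 <-> ((~q1 & (q3 | q2)) | (q2 | ~q1))).
    ~(q1 & q1): β-rule — branch into ~q1  //  ~q1.
      branch 1.1 (add ~q1):
        (q3 <-> ((~q1 & (q3 | q2)) | (q2 | ~q1))): β-rule — branch into q3, ((~q1 & (q3 | q2)) | (q2 | ~q1))  //  ~q3, ~((~q1 & (q3 | q2)) | (q2 | ~q1)).
          branch 1.1.1 (add q3, ((~q1 & (q3 | q2)) | (q2 | ~q1))):
            ((~q1 & (q3 | q2)) | (q2 | ~q1)): β-rule — branch into (~q1 & (q3 | q2))  //  (q2 | ~q1).
              branch 1.1.1.1 (add (~q1 & (q3 | q2))):
                (~q1 & (q3 | q2)): α-rule — add ~q1, (q3 | q2).
                (q3 | q2): β-rule — branch into q3  //  q2.
                  branch 1.1.1.1.1 (add q3):
                    ○ open, literals {q1=F, q3=T}.
                  branch 1.1.1.1.2 (add q2):
                    ○ open, literals {q1=F, q2=T, q3=T}.
              branch 1.1.1.2 (add (q2 | ~q1)):
                (q2 | ~q1): β-rule — branch into q2  //  ~q1.
                  branch 1.1.1.2.1 (add q2):
                    ○ open, literals {q1=F, q2=T, q3=T}.
                  branch 1.1.1.2.2 (add ~q1):
                    ○ open, literals {q1=F, q3=T}.
          branch 1.1.2 (add ~q3, ~((~q1 & (q3 | q2)) | (q2 | ~q1))):
            ~((~q1 & (q3 | q2)) | (q2 | ~q1)): α-rule — add ~(~q1 & (q3 | q2)), ~(q2 | ~q1).
            ~(q2 | ~q1): α-rule — add ~q2, ~~q1.
            × closes — contains both q1 and ~q1.
      branch 1.2 (add ~q1):
        (q3 <-> ((~q1 & (q3 | q2)) | (q2 | ~q1))): β-rule — branch into q3, ((~q1 & (q3 | q2)) | (q2 | ~q1))  //  ~q3, ~((~q1 & (q3 | q2)) | (q2 | ~q1)).
          branch 1.2.1 (add q3, ((~q1 & (q3 | q2)) | (q2 | ~q1))):
            ((~q1 & (q3 | q2)) | (q2 | ~q1)): β-rule — branch into (~q1 & (q3 | q2))  //  (q2 | ~q1).
              branch 1.2.1.1 (add (~q1 & (q3 | q2))):
                (~q1 & (q3 | q2)): α-rule — add ~q1, (q3 | q2).
                (q3 | q2): β-rule — branch into q3  //  q2.
                  branch 1.2.1.1.1 (add q3):
                    ○ open, literals {q1=F, q3=T}.
                  branch 1.2.1.1.2 (add q2):
                    ○ open, literals {q1=F, q2=T, q3=T}.
              branch 1.2.1.2 (add (q2 | ~q1)):
                (q2 | ~q1): β-rule — branch into q2  //  ~q1.
                  branch 1.2.1.2.1 (add q2):
                    ○ open, literals {q1=F, q2=T, q3=T}.
                  branch 1.2.1.2.2 (add ~q1):
                    ○ open, literals {q1=F, q3=T}.
          branch 1.2.2 (add ~q3, ~((~q1 & (q3 | q2)) | (q2 | ~q1))):
            ~((~q1 & (q3 | q2)) | (q2 | ~q1)): α-rule — add ~(~q1 & (q3 | q2)), ~(q2 | ~q1).
            ~(q2 | ~q1): α-rule — add ~q2, ~~q1.
            × closes — contains both q1 and ~q1.
  branch 2 (add ~q1):
    ○ open, literals {q1=F}.
2 branches closed, 9 open.
Each open branch fixes some atoms; the unmentioned ones are free. Counting distinct full assignments: branch {q1=F, q3=T} (q2, q4) contributes 4 new; branch {q1=F, q2=T, q3=T} (q4) contributes 0 new; branch {q1=F, q2=T, q3=T} (q4) contributes 0 new; branch {q1=F, q3=T} (q2, q4) contributes 0 new; branch {q1=F, q3=T} (q2, q4) contributes 0 new; branch {q1=F, q2=T, q3=T} (q4) contributes 0 new; branch {q1=F, q2=T, q3=T} (q4) contributes 0 new; branch {q1=F, q3=T} (q2, q4) contributes 0 new; branch {q1=F} (q2, q3, q4) contributes 4 new. Total: 8.

8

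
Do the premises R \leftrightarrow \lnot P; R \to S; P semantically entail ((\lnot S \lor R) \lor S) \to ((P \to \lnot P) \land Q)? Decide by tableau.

Initial set: {(R \leftrightarrow \lnot P); (R \to S); P; \lnot (((\lnot S \lor R) \lor S) \to ((P \to \lnot P) \land Q))}.
\lnot (((\lnot S \lor R) \lor S) \to ((P \to \lnot P) \land Q)): α-rule — add ((\lnot S \lor R) \lor S), \lnot ((P \to \lnot P) \land Q).
(R \leftrightarrow \lnot P): β-rule — branch into R, \lnot P  //  \lnot R, \lnot \lnot P.
  branch 1 (add R, \lnot P):
    × closes — contains both P and \lnot P.
  branch 2 (add \lnot R, \lnot \lnot P):
    (R \to S): β-rule — branch into \lnot R  //  S.
      branch 2.1 (add \lnot R):
        ((\lnot S \lor R) \lor S): β-rule — branch into (\lnot S \lor R)  //  S.
          branch 2.1.1 (add (\lnot S \lor R)):
            \lnot ((P \to \lnot P) \land Q): β-rule — branch into \lnot (P \to \lnot P)  //  \lnot Q.
              branch 2.1.1.1 (add \lnot (P \to \lnot P)):
                \lnot (P \to \lnot P): α-rule — add P, \lnot \lnot P.
                (\lnot S \lor R): β-rule — branch into \lnot S  //  R.
                  branch 2.1.1.1.1 (add \lnot S):
                    ○ open, literals {P=1, R=0, S=0}.
                  branch 2.1.1.1.2 (add R):
                    × closes — contains both R and \lnot R.
              branch 2.1.1.2 (add \lnot Q):
                (\lnot S \lor R): β-rule — branch into \lnot S  //  R.
                  branch 2.1.1.2.1 (add \lnot S):
                    ○ open, literals {P=1, Q=0, R=0, S=0}.
                  branch 2.1.1.2.2 (add R):
                    × closes — contains both R and \lnot R.
          branch 2.1.2 (add S):
            \lnot ((P \to \lnot P) \land Q): β-rule — branch into \lnot (P \to \lnot P)  //  \lnot Q.
              branch 2.1.2.1 (add \lnot (P \to \lnot P)):
                \lnot (P \to \lnot P): α-rule — add P, \lnot \lnot P.
                ○ open, literals {P=1, R=0, S=1}.
              branch 2.1.2.2 (add \lnot Q):
                ○ open, literals {P=1, Q=0, R=0, S=1}.
      branch 2.2 (add S):
        ((\lnot S \lor R) \lor S): β-rule — branch into (\lnot S \lor R)  //  S.
          branch 2.2.1 (add (\lnot S \lor R)):
            \lnot ((P \to \lnot P) \land Q): β-rule — branch into \lnot (P \to \lnot P)  //  \lnot Q.
              branch 2.2.1.1 (add \lnot (P \to \lnot P)):
                \lnot (P \to \lnot P): α-rule — add P, \lnot \lnot P.
                (\lnot S \lor R): β-rule — branch into \lnot S  //  R.
                  branch 2.2.1.1.1 (add \lnot S):
                    × closes — contains both S and \lnot S.
                  branch 2.2.1.1.2 (add R):
                    × closes — contains both R and \lnot R.
              branch 2.2.1.2 (add \lnot Q):
                (\lnot S \lor R): β-rule — branch into \lnot S  //  R.
                  branch 2.2.1.2.1 (add \lnot S):
                    × closes — contains both S and \lnot S.
                  branch 2.2.1.2.2 (add R):
                    × closes — contains both R and \lnot R.
          branch 2.2.2 (add S):
            \lnot ((P \to \lnot P) \land Q): β-rule — branch into \lnot (P \to \lnot P)  //  \lnot Q.
              branch 2.2.2.1 (add \lnot (P \to \lnot P)):
                \lnot (P \to \lnot P): α-rule — add P, \lnot \lnot P.
                ○ open, literals {P=1, R=0, S=1}.
              branch 2.2.2.2 (add \lnot Q):
                ○ open, literals {P=1, Q=0, R=0, S=1}.
7 branches closed, 6 open.
An open branch gives a countermodel: P=1, R=0, S=0 (unmentioned atoms arbitrary); the premises hold there but the conclusion fails.

No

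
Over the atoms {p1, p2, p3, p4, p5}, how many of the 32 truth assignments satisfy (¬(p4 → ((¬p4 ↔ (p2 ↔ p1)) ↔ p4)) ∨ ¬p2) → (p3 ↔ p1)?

Initial set: {((¬(p4 → ((¬p4 ↔ (p2 ↔ p1)) ↔ p4)) ∨ ¬p2) → (p3 ↔ p1))}.
((¬(p4 → ((¬p4 ↔ (p2 ↔ p1)) ↔ p4)) ∨ ¬p2) → (p3 ↔ p1)): β-rule — branch into ¬(¬(p4 → ((¬p4 ↔ (p2 ↔ p1)) ↔ p4)) ∨ ¬p2)  //  (p3 ↔ p1).
  branch 1 (add ¬(¬(p4 → ((¬p4 ↔ (p2 ↔ p1)) ↔ p4)) ∨ ¬p2)):
    ¬(¬(p4 → ((¬p4 ↔ (p2 ↔ p1)) ↔ p4)) ∨ ¬p2): α-rule — add ¬¬(p4 → ((¬p4 ↔ (p2 ↔ p1)) ↔ p4)), ¬¬p2.
    ¬¬(p4 → ((¬p4 ↔ (p2 ↔ p1)) ↔ p4)): β-rule — branch into ¬p4  //  ((¬p4 ↔ (p2 ↔ p1)) ↔ p4).
      branch 1.1 (add ¬p4):
        ○ open, literals {p2=1, p4=0}.
      branch 1.2 (add ((¬p4 ↔ (p2 ↔ p1)) ↔ p4)):
        ((¬p4 ↔ (p2 ↔ p1)) ↔ p4): β-rule — branch into (¬p4 ↔ (p2 ↔ p1)), p4  //  ¬(¬p4 ↔ (p2 ↔ p1)), ¬p4.
          branch 1.2.1 (add (¬p4 ↔ (p2 ↔ p1)), p4):
            (¬p4 ↔ (p2 ↔ p1)): β-rule — branch into ¬p4, (p2 ↔ p1)  //  ¬¬p4, ¬(p2 ↔ p1).
              branch 1.2.1.1 (add ¬p4, (p2 ↔ p1)):
                × closes — contains both p4 and ¬p4.
              branch 1.2.1.2 (add ¬¬p4, ¬(p2 ↔ p1)):
                ¬(p2 ↔ p1): β-rule — branch into p2, ¬p1  //  ¬p2, p1.
                  branch 1.2.1.2.1 (add p2, ¬p1):
                    ○ open, literals {p1=0, p2=1, p4=1}.
                  branch 1.2.1.2.2 (add ¬p2, p1):
                    × closes — contains both p2 and ¬p2.
          branch 1.2.2 (add ¬(¬p4 ↔ (p2 ↔ p1)), ¬p4):
            ¬(¬p4 ↔ (p2 ↔ p1)): β-rule — branch into ¬p4, ¬(p2 ↔ p1)  //  ¬¬p4, (p2 ↔ p1).
              branch 1.2.2.1 (add ¬p4, ¬(p2 ↔ p1)):
                ¬(p2 ↔ p1): β-rule — branch into p2, ¬p1  //  ¬p2, p1.
                  branch 1.2.2.1.1 (add p2, ¬p1):
                    ○ open, literals {p1=0, p2=1, p4=0}.
                  branch 1.2.2.1.2 (add ¬p2, p1):
                    × closes — contains both p2 and ¬p2.
              branch 1.2.2.2 (add ¬¬p4, (p2 ↔ p1)):
                × closes — contains both p4 and ¬p4.
  branch 2 (add (p3 ↔ p1)):
    (p3 ↔ p1): β-rule — branch into p3, p1  //  ¬p3, ¬p1.
      branch 2.1 (add p3, p1):
        ○ open, literals {p1=1, p3=1}.
      branch 2.2 (add ¬p3, ¬p1):
        ○ open, literals {p1=0, p3=0}.
4 branches closed, 5 open.
Each open branch fixes some atoms; the unmentioned ones are free. Counting distinct full assignments: branch {p2=1, p4=0} (p1, p3, p5) contributes 8 new; branch {p1=0, p2=1, p4=1} (p3, p5) contributes 4 new; branch {p1=0, p2=1, p4=0} (p3, p5) contributes 0 new; branch {p1=1, p3=1} (p2, p4, p5) contributes 6 new; branch {p1=0, p3=0} (p2, p4, p5) contributes 4 new. Total: 22.

22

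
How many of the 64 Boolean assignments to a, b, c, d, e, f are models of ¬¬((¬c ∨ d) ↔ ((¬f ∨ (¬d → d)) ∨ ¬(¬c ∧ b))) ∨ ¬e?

54

Initial set: {T (¬¬((¬c ∨ d) ↔ ((¬f ∨ (¬d → d)) ∨ ¬(¬c ∧ b))) ∨ ¬e)}.
T (¬¬((¬c ∨ d) ↔ ((¬f ∨ (¬d → d)) ∨ ¬(¬c ∧ b))) ∨ ¬e): β-rule — branch into T ¬¬((¬c ∨ d) ↔ ((¬f ∨ (¬d → d)) ∨ ¬(¬c ∧ b)))  //  T ¬e.
  branch 1 (add T ¬¬((¬c ∨ d) ↔ ((¬f ∨ (¬d → d)) ∨ ¬(¬c ∧ b)))):
    T ¬¬((¬c ∨ d) ↔ ((¬f ∨ (¬d → d)) ∨ ¬(¬c ∧ b))): drop double negation, giving T ((¬c ∨ d) ↔ ((¬f ∨ (¬d → d)) ∨ ¬(¬c ∧ b))).
    T ((¬c ∨ d) ↔ ((¬f ∨ (¬d → d)) ∨ ¬(¬c ∧ b))): β-rule — branch into T (¬c ∨ d), T ((¬f ∨ (¬d → d)) ∨ ¬(¬c ∧ b))  //  F (¬c ∨ d), F ((¬f ∨ (¬d → d)) ∨ ¬(¬c ∧ b)).
      branch 1.1 (add T (¬c ∨ d), T ((¬f ∨ (¬d → d)) ∨ ¬(¬c ∧ b))):
        T (¬c ∨ d): β-rule — branch into T ¬c  //  T d.
          branch 1.1.1 (add T ¬c):
            T ((¬f ∨ (¬d → d)) ∨ ¬(¬c ∧ b)): β-rule — branch into T (¬f ∨ (¬d → d))  //  T ¬(¬c ∧ b).
              branch 1.1.1.1 (add T (¬f ∨ (¬d → d))):
                T (¬f ∨ (¬d → d)): β-rule — branch into T ¬f  //  T (¬d → d).
                  branch 1.1.1.1.1 (add T ¬f):
                    ○ open, literals {c=0, f=0}.
                  branch 1.1.1.1.2 (add T (¬d → d)):
                    T (¬d → d): β-rule — branch into F ¬d  //  T d.
                      branch 1.1.1.1.2.1 (add F ¬d):
                        ○ open, literals {c=0, d=1}.
                      branch 1.1.1.1.2.2 (add T d):
                        ○ open, literals {c=0, d=1}.
              branch 1.1.1.2 (add T ¬(¬c ∧ b)):
                T ¬(¬c ∧ b): β-rule — branch into F ¬c  //  F b.
                  branch 1.1.1.2.1 (add F ¬c):
                    × closes — contains both c and ¬c.
                  branch 1.1.1.2.2 (add F b):
                    ○ open, literals {b=0, c=0}.
          branch 1.1.2 (add T d):
            T ((¬f ∨ (¬d → d)) ∨ ¬(¬c ∧ b)): β-rule — branch into T (¬f ∨ (¬d → d))  //  T ¬(¬c ∧ b).
              branch 1.1.2.1 (add T (¬f ∨ (¬d → d))):
                T (¬f ∨ (¬d → d)): β-rule — branch into T ¬f  //  T (¬d → d).
                  branch 1.1.2.1.1 (add T ¬f):
                    ○ open, literals {d=1, f=0}.
                  branch 1.1.2.1.2 (add T (¬d → d)):
                    T (¬d → d): β-rule — branch into F ¬d  //  T d.
                      branch 1.1.2.1.2.1 (add F ¬d):
                        ○ open, literals {d=1}.
                      branch 1.1.2.1.2.2 (add T d):
                        ○ open, literals {d=1}.
              branch 1.1.2.2 (add T ¬(¬c ∧ b)):
                T ¬(¬c ∧ b): β-rule — branch into F ¬c  //  F b.
                  branch 1.1.2.2.1 (add F ¬c):
                    ○ open, literals {c=1, d=1}.
                  branch 1.1.2.2.2 (add F b):
                    ○ open, literals {b=0, d=1}.
      branch 1.2 (add F (¬c ∨ d), F ((¬f ∨ (¬d → d)) ∨ ¬(¬c ∧ b))):
        F (¬c ∨ d): α-rule — add F ¬c, F d.
        F ((¬f ∨ (¬d → d)) ∨ ¬(¬c ∧ b)): α-rule — add F (¬f ∨ (¬d → d)), F ¬(¬c ∧ b).
        F (¬f ∨ (¬d → d)): α-rule — add F ¬f, F (¬d → d).
        F ¬(¬c ∧ b): α-rule — add T ¬c, T b.
        × closes — contains both c and ¬c.
  branch 2 (add T ¬e):
    ○ open, literals {e=0}.
2 branches closed, 10 open.
Each open branch fixes some atoms; the unmentioned ones are free. Counting distinct full assignments: branch {c=0, f=0} (a, b, d, e) contributes 16 new; branch {c=0, d=1} (a, b, e, f) contributes 8 new; branch {c=0, d=1} (a, b, e, f) contributes 0 new; branch {b=0, c=0} (a, d, e, f) contributes 4 new; branch {d=1, f=0} (a, b, c, e) contributes 8 new; branch {d=1} (a, b, c, e, f) contributes 8 new; branch {d=1} (a, b, c, e, f) contributes 0 new; branch {c=1, d=1} (a, b, e, f) contributes 0 new; branch {b=0, d=1} (a, c, e, f) contributes 0 new; branch {e=0} (a, b, c, d, f) contributes 10 new. Total: 54.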